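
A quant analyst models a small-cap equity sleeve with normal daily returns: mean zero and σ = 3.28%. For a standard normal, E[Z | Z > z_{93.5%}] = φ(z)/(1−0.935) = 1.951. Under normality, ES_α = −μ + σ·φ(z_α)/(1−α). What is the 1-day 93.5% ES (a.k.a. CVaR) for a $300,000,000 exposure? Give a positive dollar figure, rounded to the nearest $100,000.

ES = 3.28% × 1.951 = 6.399%.
On $300,000,000: 0.06399 × $300,000,000 = $19,197,000.

$19,200,000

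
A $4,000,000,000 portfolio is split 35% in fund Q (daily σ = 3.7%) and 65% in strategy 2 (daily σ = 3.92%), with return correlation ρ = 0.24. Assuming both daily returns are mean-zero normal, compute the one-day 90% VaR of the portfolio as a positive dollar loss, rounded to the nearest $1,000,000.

σ_p² = 0.35²·3.7² + 0.65²·3.92² + 2·0.24·0.35·0.65·3.7·3.92 = 9.7532 (%²).
σ_p = √9.7532 = 3.123%.
At 90%, z = 1.282.
VaR = 1.282 × 3.123% = 4.004%; on $4,000,000,000 that is $160,160,000.

$160,000,000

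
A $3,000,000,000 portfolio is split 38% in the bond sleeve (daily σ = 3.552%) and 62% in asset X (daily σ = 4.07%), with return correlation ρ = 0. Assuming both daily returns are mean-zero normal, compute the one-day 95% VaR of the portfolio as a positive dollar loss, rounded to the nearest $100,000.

$141,200,000

σ_p² = 0.38²·3.552² + 0.62²·4.07² + 2·0·0.38·0.62·3.552·4.07 = 8.1894 (%²).
σ_p = √8.1894 = 2.862%.
At 95%, z = 1.645.
VaR = 1.645 × 2.862% = 4.708%; on $3,000,000,000 that is $141,240,000.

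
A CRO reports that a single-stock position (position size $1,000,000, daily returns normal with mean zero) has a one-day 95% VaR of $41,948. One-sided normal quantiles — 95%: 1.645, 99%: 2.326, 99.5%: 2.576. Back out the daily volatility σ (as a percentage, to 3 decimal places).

VaR as a fraction: $41,948 / $1,000,000 = 4.195%.
σ = VaR / z = 4.195% / 1.645 = 2.550%.

2.550%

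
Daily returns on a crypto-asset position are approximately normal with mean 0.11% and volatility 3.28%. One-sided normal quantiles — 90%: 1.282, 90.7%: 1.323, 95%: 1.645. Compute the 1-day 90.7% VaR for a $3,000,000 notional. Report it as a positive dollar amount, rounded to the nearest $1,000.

VaR = −μ + z·σ = −(0.11%) + 1.323 × 3.28% = 4.229%.
On $3,000,000: 0.04229 × $3,000,000 = $126,870.

$127,000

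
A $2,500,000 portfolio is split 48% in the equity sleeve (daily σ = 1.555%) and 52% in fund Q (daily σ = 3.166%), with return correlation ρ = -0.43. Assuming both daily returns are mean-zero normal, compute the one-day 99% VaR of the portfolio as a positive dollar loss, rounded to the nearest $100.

σ_p² = 0.48²·1.555² + 0.52²·3.166² + 2·-0.43·0.48·0.52·1.555·3.166 = 2.2107 (%²).
σ_p = √2.2107 = 1.487%.
At 99%, z = 2.326.
VaR = 2.326 × 1.487% = 3.459%; on $2,500,000 that is $86,475.

$86,500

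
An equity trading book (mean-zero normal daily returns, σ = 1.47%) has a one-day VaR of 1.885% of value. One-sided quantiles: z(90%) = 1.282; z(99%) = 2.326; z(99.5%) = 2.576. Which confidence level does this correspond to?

90%

Implied z = VaR/σ = 1.885 / 1.47 = 1.282.
This matches z(90%) = 1.282.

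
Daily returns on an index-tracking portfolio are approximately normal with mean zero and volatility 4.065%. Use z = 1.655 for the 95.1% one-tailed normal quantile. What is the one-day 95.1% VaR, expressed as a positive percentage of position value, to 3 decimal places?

6.728%

VaR = z·σ = 1.655 × 4.065% = 6.728%.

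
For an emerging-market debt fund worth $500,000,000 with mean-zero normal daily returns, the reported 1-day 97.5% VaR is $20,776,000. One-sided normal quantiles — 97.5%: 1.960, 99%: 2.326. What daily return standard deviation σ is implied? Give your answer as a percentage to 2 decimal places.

2.12%

VaR as a fraction: $20,776,000 / $500,000,000 = 4.155%.
σ = VaR / z = 4.155% / 1.960 = 2.120%.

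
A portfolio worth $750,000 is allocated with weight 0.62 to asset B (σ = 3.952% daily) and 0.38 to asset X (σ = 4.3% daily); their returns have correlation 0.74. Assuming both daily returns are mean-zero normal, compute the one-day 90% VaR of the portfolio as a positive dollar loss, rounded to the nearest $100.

σ_p² = 0.62²·3.952² + 0.38²·4.3² + 2·0.74·0.62·0.38·3.952·4.3 = 14.5991 (%²).
σ_p = √14.5991 = 3.821%.
At 90%, z = 1.282.
VaR = 1.282 × 3.821% = 4.899%; on $750,000 that is $36,742.

$36,700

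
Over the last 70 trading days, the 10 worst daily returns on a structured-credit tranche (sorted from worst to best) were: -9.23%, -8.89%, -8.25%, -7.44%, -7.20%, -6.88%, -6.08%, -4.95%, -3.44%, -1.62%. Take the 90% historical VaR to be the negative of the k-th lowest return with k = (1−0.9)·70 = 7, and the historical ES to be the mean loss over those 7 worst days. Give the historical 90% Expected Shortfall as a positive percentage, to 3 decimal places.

7.710%

The 7 worst returns sum to -53.97%.
ES = −(-53.97%) / 7 = 7.71% ≈ 7.710%.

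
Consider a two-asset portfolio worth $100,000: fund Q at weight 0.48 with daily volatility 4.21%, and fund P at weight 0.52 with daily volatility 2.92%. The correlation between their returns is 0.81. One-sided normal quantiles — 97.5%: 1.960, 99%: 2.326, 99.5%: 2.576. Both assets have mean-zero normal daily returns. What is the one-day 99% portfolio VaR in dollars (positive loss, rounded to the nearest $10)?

$7,840

σ_p² = 0.48²·4.21² + 0.52²·2.92² + 2·0.81·0.48·0.52·4.21·2.92 = 11.3600 (%²).
σ_p = √11.3600 = 3.370%.
VaR = 2.326 × 3.370% = 7.839%; on $100,000 that is $7,839.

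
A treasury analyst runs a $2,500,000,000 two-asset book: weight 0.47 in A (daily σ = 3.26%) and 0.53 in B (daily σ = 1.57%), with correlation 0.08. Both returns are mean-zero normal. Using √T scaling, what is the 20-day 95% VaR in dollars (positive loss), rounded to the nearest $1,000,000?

$331,000,000

σ_p = √(0.47²·3.26² + 0.53²·1.57² + 2·0.08·0.47·0.53·3.26·1.57) = 1.801%.
σ_{20d} = 1.801% × √20 = 8.054%.
z(95%) = 1.645.
VaR = 1.645 × 8.054% = 13.249%; on $2,500,000,000 that is $331,225,000.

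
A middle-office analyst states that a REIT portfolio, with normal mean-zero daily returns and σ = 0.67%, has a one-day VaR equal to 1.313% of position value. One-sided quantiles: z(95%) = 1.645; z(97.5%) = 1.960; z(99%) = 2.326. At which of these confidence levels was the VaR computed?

Implied z = VaR/σ = 1.313 / 0.67 = 1.960.
This matches z(97.5%) = 1.960.

97.5%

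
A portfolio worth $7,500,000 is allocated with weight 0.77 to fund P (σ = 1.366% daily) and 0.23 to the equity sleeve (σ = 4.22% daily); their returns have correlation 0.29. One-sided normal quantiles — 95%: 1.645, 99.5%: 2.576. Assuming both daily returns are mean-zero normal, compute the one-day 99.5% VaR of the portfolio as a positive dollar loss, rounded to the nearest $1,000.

σ_p² = 0.77²·1.366² + 0.23²·4.22² + 2·0.29·0.77·0.23·1.366·4.22 = 2.6405 (%²).
σ_p = √2.6405 = 1.625%.
VaR = 2.576 × 1.625% = 4.186%; on $7,500,000 that is $313,950.

$314,000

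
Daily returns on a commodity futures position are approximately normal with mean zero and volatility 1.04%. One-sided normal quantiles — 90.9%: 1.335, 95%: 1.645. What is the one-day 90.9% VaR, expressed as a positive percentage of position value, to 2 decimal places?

1.39%

VaR = z·σ = 1.335 × 1.04% = 1.388%.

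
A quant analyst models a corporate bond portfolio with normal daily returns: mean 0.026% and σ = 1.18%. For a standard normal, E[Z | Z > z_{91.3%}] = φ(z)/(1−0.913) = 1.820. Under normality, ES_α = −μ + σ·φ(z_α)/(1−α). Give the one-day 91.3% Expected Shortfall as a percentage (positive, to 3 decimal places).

ES = −(0.026%) + 1.18% × 1.820 = 2.122%.

2.122%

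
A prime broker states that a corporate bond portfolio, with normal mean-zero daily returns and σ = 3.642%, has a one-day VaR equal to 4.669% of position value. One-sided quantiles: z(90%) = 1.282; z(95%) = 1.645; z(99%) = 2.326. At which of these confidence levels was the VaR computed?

90%

Implied z = VaR/σ = 4.669 / 3.642 = 1.282.
This matches z(90%) = 1.282.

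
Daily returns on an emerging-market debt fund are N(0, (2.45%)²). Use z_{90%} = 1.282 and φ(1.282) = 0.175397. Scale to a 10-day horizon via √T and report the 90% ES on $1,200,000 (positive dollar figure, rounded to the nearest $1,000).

$163,000

σ_{10d} = 2.45% × √10 = 7.748%.
ES multiplier = φ(z)/(1−α) = 0.175397/0.1 = 1.754.
ES = 7.748% × 1.754 = 13.590%; on $1,200,000: $163,080.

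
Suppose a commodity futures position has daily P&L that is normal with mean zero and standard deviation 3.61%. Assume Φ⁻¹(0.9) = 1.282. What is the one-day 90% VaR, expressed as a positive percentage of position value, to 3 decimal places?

VaR = z·σ = 1.282 × 3.61% = 4.628%.

4.628%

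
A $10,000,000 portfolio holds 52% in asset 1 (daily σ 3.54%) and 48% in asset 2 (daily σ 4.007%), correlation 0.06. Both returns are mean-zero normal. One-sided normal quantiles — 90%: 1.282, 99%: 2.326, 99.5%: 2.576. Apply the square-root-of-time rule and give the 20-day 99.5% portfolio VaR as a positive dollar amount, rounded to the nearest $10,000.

$3,160,000

σ_p = √(0.52²·3.54² + 0.48²·4.007² + 2·0.06·0.52·0.48·3.54·4.007) = 2.741%.
σ_{20d} = 2.741% × √20 = 12.258%.
VaR = 2.576 × 12.258% = 31.577%; on $10,000,000 that is $3,157,700.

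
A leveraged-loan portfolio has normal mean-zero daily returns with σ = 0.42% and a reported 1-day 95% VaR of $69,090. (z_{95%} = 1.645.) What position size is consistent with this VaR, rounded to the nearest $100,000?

VaR as a fraction of value: z·σ = 1.645 × 0.42% = 0.6909%.
Position = $69,090 / 0.006909 = $10,000,000.

$10,000,000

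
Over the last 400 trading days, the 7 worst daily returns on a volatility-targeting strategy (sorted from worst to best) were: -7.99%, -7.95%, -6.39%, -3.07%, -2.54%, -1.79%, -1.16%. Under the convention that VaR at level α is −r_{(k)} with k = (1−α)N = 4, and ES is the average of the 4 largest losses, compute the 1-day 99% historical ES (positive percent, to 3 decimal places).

6.350%

The 4 worst returns sum to -25.40%.
ES = −(-25.40%) / 4 = 6.35% ≈ 6.350%.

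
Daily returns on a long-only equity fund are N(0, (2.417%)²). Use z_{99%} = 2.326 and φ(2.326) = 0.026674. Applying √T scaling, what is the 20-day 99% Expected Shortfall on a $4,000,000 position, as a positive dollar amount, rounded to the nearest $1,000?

σ_{20d} = 2.417% × √20 = 10.809%.
ES multiplier = φ(z)/(1−α) = 0.026674/0.01 = 2.667.
ES = 10.809% × 2.667 = 28.828%; on $4,000,000: $1,153,120.

$1,153,000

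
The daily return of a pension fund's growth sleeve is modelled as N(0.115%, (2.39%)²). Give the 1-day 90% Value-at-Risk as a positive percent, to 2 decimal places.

At 90% one-sided, z = 1.282.
VaR = −μ + z·σ = −(0.115%) + 1.282 × 2.39% = 2.949%.

2.95%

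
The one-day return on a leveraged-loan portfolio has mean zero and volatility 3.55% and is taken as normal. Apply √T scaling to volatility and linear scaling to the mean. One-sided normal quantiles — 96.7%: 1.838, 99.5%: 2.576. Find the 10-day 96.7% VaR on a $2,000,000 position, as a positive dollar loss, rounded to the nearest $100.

σ_{10d} = 3.55% × √10 = 11.226%.
VaR = 1.838 × 11.226% = 20.633%.
On $2,000,000: 0.20633 × $2,000,000 = $412,660.

$412,700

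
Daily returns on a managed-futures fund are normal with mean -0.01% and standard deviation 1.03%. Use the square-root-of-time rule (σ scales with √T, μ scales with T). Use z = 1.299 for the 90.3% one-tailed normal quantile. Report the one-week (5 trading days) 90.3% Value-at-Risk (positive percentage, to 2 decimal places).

3.04%

σ_{5d} = 1.03% × √5 = 2.303%; μ_{5d} = 5 × -0.01% = -0.050%.
VaR = −(-0.050%) + 1.299 × 2.303% = 3.042%.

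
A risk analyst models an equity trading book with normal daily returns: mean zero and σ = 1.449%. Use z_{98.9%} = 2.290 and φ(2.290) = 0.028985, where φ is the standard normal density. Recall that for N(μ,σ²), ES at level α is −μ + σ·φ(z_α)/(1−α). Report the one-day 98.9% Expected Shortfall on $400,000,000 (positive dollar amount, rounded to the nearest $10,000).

Tail multiplier: φ(z)/(1−α) = 0.028985 / 0.011 = 2.635.
ES = 1.449% × 2.635 = 3.818%.
On $400,000,000: 0.03818 × $400,000,000 = $15,272,000.

$15,270,000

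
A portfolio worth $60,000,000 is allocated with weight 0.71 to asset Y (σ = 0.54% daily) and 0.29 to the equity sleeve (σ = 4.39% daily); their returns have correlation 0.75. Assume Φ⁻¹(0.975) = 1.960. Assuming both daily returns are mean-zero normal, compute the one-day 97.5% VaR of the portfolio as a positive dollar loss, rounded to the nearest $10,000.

σ_p² = 0.71²·0.54² + 0.29²·4.39² + 2·0.75·0.71·0.29·0.54·4.39 = 2.4999 (%²).
σ_p = √2.4999 = 1.581%.
VaR = 1.960 × 1.581% = 3.099%; on $60,000,000 that is $1,859,400.

$1,860,000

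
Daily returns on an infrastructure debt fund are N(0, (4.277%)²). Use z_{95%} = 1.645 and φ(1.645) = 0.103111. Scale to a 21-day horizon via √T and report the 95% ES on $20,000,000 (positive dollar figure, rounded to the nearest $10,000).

σ_{21d} = 4.277% × √21 = 19.600%.
ES multiplier = φ(z)/(1−α) = 0.103111/0.05 = 2.062.
ES = 19.600% × 2.062 = 40.415%; on $20,000,000: $8,083,000.

$8,080,000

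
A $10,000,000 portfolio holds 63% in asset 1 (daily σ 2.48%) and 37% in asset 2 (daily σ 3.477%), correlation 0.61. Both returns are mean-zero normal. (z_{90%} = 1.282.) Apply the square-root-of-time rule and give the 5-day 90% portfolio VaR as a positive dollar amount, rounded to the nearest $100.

σ_p = √(0.63²·2.48² + 0.37²·3.477² + 2·0.61·0.63·0.37·2.48·3.477) = 2.559%.
σ_{5d} = 2.559% × √5 = 5.722%.
VaR = 1.282 × 5.722% = 7.336%; on $10,000,000 that is $733,600.

$733,600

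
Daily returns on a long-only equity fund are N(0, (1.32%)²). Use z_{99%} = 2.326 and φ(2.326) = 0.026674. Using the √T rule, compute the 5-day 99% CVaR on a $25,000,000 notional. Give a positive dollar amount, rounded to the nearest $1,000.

$1,968,000

σ_{5d} = 1.32% × √5 = 2.952%.
ES multiplier = φ(z)/(1−α) = 0.026674/0.01 = 2.667.
ES = 2.952% × 2.667 = 7.873%; on $25,000,000: $1,968,250.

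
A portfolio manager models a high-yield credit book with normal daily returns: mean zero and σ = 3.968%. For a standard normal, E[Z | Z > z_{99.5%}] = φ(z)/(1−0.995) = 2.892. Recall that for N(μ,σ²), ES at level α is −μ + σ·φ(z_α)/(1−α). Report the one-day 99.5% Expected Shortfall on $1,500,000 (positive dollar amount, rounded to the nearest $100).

$172,100

ES = 3.968% × 2.892 = 11.475%.
On $1,500,000: 0.11475 × $1,500,000 = $172,125.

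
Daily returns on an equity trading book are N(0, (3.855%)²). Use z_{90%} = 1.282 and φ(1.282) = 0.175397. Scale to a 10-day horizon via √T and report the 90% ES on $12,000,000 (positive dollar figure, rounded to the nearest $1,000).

$2,566,000

σ_{10d} = 3.855% × √10 = 12.191%.
ES multiplier = φ(z)/(1−α) = 0.175397/0.1 = 1.754.
ES = 12.191% × 1.754 = 21.383%; on $12,000,000: $2,565,960.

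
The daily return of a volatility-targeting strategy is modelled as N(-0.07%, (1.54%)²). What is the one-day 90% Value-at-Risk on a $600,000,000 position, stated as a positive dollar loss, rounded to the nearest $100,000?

At 90% one-sided, z = 1.282.
VaR = −μ + z·σ = −(-0.07%) + 1.282 × 1.54% = 2.044%.
On $600,000,000: 0.02044 × $600,000,000 = $12,264,000.

$12,300,000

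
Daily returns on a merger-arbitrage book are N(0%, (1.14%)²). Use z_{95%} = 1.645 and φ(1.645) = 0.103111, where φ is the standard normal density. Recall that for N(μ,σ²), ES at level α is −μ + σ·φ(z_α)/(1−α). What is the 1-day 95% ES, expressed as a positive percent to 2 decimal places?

2.35%

Tail multiplier: φ(z)/(1−α) = 0.103111 / 0.05 = 2.062.
ES = 1.14% × 2.062 = 2.351%.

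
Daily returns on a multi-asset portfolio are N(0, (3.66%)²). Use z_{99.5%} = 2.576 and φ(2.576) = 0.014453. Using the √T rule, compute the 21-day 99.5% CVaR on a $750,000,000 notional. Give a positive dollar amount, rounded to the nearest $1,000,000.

σ_{21d} = 3.66% × √21 = 16.772%.
ES multiplier = φ(z)/(1−α) = 0.014453/0.005 = 2.891.
ES = 16.772% × 2.891 = 48.488%; on $750,000,000: $363,660,000.

$364,000,000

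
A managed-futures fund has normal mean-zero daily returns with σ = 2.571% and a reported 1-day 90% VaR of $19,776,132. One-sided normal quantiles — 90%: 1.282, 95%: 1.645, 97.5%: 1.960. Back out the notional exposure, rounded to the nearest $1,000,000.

VaR as a fraction of value: z·σ = 1.282 × 2.571% = 3.29602%.
Position = $19,776,132 / 0.0329602 = $600,000,000.

$600,000,000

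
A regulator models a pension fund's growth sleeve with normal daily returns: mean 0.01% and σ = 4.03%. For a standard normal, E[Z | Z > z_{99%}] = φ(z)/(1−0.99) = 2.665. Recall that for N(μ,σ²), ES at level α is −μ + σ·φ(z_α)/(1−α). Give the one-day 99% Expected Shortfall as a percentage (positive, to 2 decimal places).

10.73%

ES = −(0.01%) + 4.03% × 2.665 = 10.730%.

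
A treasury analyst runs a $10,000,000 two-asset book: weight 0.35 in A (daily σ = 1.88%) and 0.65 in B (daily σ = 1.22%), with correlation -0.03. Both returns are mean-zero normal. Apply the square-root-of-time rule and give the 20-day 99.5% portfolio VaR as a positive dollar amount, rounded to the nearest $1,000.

$1,169,000

σ_p = √(0.35²·1.88² + 0.65²·1.22² + 2·-0.03·0.35·0.65·1.88·1.22) = 1.015%.
σ_{20d} = 1.015% × √20 = 4.539%.
z(99.5%) = 2.576.
VaR = 2.576 × 4.539% = 11.692%; on $10,000,000 that is $1,169,200.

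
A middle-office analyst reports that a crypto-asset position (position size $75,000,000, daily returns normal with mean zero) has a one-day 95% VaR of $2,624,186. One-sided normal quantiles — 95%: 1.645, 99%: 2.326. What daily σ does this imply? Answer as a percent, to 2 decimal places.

2.13%

VaR as a fraction: $2,624,186 / $75,000,000 = 3.499%.
σ = VaR / z = 3.499% / 1.645 = 2.127%.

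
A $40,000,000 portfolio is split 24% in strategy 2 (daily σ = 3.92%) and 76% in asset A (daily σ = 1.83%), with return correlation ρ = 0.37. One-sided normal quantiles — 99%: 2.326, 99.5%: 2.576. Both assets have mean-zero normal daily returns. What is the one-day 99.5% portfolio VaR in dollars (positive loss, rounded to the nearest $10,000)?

$2,010,000

σ_p² = 0.24²·3.92² + 0.76²·1.83² + 2·0.37·0.24·0.76·3.92·1.83 = 3.7877 (%²).
σ_p = √3.7877 = 1.946%.
VaR = 2.576 × 1.946% = 5.013%; on $40,000,000 that is $2,005,200.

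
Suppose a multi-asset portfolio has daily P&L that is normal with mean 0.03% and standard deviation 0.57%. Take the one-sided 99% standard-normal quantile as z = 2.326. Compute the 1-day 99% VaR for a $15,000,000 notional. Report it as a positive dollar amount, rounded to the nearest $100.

$194,400

VaR = −μ + z·σ = −(0.03%) + 2.326 × 0.57% = 1.296%.
On $15,000,000: 0.01296 × $15,000,000 = $194,400.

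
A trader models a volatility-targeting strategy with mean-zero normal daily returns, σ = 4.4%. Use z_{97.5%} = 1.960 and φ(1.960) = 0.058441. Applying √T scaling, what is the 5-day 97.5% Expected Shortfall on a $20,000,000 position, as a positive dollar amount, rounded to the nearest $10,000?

σ_{5d} = 4.4% × √5 = 9.839%.
ES multiplier = φ(z)/(1−α) = 0.058441/0.025 = 2.338.
ES = 9.839% × 2.338 = 23.004%; on $20,000,000: $4,600,800.

$4,600,000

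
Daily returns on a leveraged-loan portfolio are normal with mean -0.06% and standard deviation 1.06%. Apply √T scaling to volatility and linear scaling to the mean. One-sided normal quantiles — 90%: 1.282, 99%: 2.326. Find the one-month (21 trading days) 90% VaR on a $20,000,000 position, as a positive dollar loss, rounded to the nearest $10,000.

σ_{21d} = 1.06% × √21 = 4.858%; μ_{21d} = 21 × -0.06% = -1.260%.
VaR = −(-1.260%) + 1.282 × 4.858% = 7.488%.
On $20,000,000: 0.07488 × $20,000,000 = $1,497,600.

$1,500,000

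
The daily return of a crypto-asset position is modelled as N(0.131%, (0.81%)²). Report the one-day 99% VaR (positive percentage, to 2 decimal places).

1.75%

At 99% one-sided, z = 2.326.
VaR = −μ + z·σ = −(0.131%) + 2.326 × 0.81% = 1.753%.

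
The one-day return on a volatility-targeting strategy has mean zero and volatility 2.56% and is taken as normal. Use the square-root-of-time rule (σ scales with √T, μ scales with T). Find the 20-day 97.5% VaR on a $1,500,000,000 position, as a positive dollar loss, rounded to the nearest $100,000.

$336,600,000

At 97.5%, z = 1.960.
σ_{20d} = 2.56% × √20 = 11.449%.
VaR = 1.960 × 11.449% = 22.440%.
On $1,500,000,000: 0.22440 × $1,500,000,000 = $336,600,000.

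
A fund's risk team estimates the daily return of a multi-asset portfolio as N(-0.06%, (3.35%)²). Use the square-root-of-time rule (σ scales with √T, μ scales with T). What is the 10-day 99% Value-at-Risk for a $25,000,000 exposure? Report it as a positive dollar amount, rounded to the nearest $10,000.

At 99%, z = 2.326.
σ_{10d} = 3.35% × √10 = 10.594%; μ_{10d} = 10 × -0.06% = -0.600%.
VaR = −(-0.600%) + 2.326 × 10.594% = 25.242%.
On $25,000,000: 0.25242 × $25,000,000 = $6,310,500.

$6,310,000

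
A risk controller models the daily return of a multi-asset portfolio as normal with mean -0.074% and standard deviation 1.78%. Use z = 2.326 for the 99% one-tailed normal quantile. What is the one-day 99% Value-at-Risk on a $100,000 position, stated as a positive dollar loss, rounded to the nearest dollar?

VaR = −μ + z·σ = −(-0.074%) + 2.326 × 1.78% = 4.214%.
On $100,000: 0.04214 × $100,000 = $4,214.

$4,214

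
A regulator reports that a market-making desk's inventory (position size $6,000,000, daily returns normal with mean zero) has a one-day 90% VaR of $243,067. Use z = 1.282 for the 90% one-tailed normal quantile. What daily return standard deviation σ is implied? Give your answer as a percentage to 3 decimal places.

3.160%

VaR as a fraction: $243,067 / $6,000,000 = 4.051%.
σ = VaR / z = 4.051% / 1.282 = 3.160%.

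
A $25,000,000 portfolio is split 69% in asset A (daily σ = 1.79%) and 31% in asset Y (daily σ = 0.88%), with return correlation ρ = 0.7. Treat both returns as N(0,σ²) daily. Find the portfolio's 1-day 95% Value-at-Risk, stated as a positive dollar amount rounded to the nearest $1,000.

σ_p² = 0.69²·1.79² + 0.31²·0.88² + 2·0.7·0.69·0.31·1.79·0.88 = 2.0716 (%²).
σ_p = √2.0716 = 1.439%.
At 95%, z = 1.645.
VaR = 1.645 × 1.439% = 2.367%; on $25,000,000 that is $591,750.

$592,000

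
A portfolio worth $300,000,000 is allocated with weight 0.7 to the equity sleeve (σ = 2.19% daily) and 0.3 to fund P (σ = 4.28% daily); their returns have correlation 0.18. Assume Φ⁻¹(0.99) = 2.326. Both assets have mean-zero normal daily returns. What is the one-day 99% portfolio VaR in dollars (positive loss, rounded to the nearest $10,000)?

$15,140,000

σ_p² = 0.7²·2.19² + 0.3²·4.28² + 2·0.18·0.7·0.3·2.19·4.28 = 4.7074 (%²).
σ_p = √4.7074 = 2.170%.
VaR = 2.326 × 2.170% = 5.047%; on $300,000,000 that is $15,141,000.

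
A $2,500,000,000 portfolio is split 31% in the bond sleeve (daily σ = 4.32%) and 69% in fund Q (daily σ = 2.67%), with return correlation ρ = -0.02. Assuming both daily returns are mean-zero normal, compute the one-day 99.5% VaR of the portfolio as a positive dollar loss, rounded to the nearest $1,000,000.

$145,000,000

σ_p² = 0.31²·4.32² + 0.69²·2.67² + 2·-0.02·0.31·0.69·4.32·2.67 = 5.0888 (%²).
σ_p = √5.0888 = 2.256%.
At 99.5%, z = 2.576.
VaR = 2.576 × 2.256% = 5.811%; on $2,500,000,000 that is $145,275,000.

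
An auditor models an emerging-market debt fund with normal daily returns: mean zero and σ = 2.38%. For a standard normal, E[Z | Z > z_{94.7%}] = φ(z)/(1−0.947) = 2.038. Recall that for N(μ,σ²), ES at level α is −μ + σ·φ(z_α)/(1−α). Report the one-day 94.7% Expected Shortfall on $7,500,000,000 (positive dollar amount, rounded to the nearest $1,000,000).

ES = 2.38% × 2.038 = 4.850%.
On $7,500,000,000: 0.04850 × $7,500,000,000 = $363,750,000.

$364,000,000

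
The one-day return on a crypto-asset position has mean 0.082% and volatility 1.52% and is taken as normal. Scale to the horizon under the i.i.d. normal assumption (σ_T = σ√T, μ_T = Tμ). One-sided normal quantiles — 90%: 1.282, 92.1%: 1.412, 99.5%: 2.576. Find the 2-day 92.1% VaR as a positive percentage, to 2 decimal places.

2.87%

σ_{2d} = 1.52% × √2 = 2.150%; μ_{2d} = 2 × 0.082% = 0.164%.
VaR = −(0.164%) + 1.412 × 2.150% = 2.872%.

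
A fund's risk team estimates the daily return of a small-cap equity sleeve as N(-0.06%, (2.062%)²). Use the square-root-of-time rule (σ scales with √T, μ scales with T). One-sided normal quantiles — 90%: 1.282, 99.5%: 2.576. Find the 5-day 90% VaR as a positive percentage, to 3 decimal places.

6.211%

σ_{5d} = 2.062% × √5 = 4.611%; μ_{5d} = 5 × -0.06% = -0.300%.
VaR = −(-0.300%) + 1.282 × 4.611% = 6.211%.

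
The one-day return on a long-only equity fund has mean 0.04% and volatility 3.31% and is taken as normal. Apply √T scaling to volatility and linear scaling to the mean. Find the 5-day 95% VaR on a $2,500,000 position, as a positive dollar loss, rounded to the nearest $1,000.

$299,000

At 95%, z = 1.645.
σ_{5d} = 3.31% × √5 = 7.401%; μ_{5d} = 5 × 0.04% = 0.200%.
VaR = −(0.200%) + 1.645 × 7.401% = 11.975%.
On $2,500,000: 0.11975 × $2,500,000 = $299,375.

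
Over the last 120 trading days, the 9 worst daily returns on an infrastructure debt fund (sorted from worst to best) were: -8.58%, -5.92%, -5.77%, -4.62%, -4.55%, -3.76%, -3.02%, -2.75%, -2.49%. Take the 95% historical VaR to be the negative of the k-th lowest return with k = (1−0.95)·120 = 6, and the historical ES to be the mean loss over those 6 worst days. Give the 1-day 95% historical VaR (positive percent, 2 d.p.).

3.76%

k = 6; the 6th lowest return is -3.76%, so VaR = 3.76%.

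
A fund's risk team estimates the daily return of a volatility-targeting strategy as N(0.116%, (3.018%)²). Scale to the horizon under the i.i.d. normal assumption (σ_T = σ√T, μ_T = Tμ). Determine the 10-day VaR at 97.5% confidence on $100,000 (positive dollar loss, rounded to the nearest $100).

At 97.5%, z = 1.960.
σ_{10d} = 3.018% × √10 = 9.544%; μ_{10d} = 10 × 0.116% = 1.160%.
VaR = −(1.160%) + 1.960 × 9.544% = 17.546%.
On $100,000: 0.17546 × $100,000 = $17,546.

$17,500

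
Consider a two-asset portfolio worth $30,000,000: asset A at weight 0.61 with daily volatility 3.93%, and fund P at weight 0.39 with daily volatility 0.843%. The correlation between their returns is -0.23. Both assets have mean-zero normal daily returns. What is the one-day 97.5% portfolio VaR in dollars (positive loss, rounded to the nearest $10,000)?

$1,380,000

σ_p² = 0.61²·3.93² + 0.39²·0.843² + 2·-0.23·0.61·0.39·3.93·0.843 = 5.4926 (%²).
σ_p = √5.4926 = 2.344%.
At 97.5%, z = 1.960.
VaR = 1.960 × 2.344% = 4.594%; on $30,000,000 that is $1,378,200.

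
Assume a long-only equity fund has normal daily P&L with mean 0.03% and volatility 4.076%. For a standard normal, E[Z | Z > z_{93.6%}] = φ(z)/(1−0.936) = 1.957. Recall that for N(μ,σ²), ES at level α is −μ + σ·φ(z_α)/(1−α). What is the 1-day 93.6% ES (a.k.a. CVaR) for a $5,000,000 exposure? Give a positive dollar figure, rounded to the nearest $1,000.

$397,000

ES = −(0.03%) + 4.076% × 1.957 = 7.947%.
On $5,000,000: 0.07947 × $5,000,000 = $397,350.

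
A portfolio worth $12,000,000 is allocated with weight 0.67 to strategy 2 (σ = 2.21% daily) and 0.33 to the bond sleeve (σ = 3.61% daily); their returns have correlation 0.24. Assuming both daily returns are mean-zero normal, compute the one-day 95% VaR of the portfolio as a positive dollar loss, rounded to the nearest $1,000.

σ_p² = 0.67²·2.21² + 0.33²·3.61² + 2·0.24·0.67·0.33·2.21·3.61 = 4.4584 (%²).
σ_p = √4.4584 = 2.111%.
At 95%, z = 1.645.
VaR = 1.645 × 2.111% = 3.473%; on $12,000,000 that is $416,760.

$417,000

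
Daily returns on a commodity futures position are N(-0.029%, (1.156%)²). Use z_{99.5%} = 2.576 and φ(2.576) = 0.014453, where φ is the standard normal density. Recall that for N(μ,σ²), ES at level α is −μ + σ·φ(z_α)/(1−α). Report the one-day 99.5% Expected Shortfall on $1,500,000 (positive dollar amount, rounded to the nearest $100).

$50,600

Tail multiplier: φ(z)/(1−α) = 0.014453 / 0.005 = 2.891.
ES = −(-0.029%) + 1.156% × 2.891 = 3.371%.
On $1,500,000: 0.03371 × $1,500,000 = $50,565.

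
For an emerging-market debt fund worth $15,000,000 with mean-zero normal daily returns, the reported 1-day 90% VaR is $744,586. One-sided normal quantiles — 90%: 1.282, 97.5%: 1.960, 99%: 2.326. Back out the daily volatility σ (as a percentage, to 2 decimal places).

VaR as a fraction: $744,586 / $15,000,000 = 4.964%.
σ = VaR / z = 4.964% / 1.282 = 3.872%.

3.87%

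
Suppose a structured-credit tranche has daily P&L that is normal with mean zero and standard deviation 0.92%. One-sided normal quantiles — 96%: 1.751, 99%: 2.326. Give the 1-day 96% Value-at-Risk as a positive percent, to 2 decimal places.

VaR = z·σ = 1.751 × 0.92% = 1.611%.

1.61%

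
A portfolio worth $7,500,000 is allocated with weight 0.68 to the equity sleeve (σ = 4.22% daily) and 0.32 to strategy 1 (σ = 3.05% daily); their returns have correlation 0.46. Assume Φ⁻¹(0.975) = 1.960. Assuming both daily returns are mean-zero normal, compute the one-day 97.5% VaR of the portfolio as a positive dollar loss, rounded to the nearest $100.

σ_p² = 0.68²·4.22² + 0.32²·3.05² + 2·0.46·0.68·0.32·4.22·3.05 = 11.7639 (%²).
σ_p = √11.7639 = 3.430%.
VaR = 1.960 × 3.430% = 6.723%; on $7,500,000 that is $504,225.

$504,200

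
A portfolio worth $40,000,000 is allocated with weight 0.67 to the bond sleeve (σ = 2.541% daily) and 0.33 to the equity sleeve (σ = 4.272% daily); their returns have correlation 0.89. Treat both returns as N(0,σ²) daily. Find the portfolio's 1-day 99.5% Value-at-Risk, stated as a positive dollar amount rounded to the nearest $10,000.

$3,120,000

σ_p² = 0.67²·2.541² + 0.33²·4.272² + 2·0.89·0.67·0.33·2.541·4.272 = 9.1580 (%²).
σ_p = √9.1580 = 3.026%.
At 99.5%, z = 2.576.
VaR = 2.576 × 3.026% = 7.795%; on $40,000,000 that is $3,118,000.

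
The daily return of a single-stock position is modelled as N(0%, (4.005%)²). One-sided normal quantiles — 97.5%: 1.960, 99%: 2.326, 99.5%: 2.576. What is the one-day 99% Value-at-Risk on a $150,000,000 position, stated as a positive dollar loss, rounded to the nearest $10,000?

$13,970,000

VaR = z·σ = 2.326 × 4.005% = 9.316%.
On $150,000,000: 0.09316 × $150,000,000 = $13,974,000.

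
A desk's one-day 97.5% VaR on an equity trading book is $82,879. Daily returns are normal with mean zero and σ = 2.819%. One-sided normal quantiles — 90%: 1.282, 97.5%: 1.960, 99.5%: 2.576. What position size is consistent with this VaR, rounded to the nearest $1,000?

$1,500,000

VaR as a fraction of value: z·σ = 1.960 × 2.819% = 5.52524%.
Position = $82,879 / 0.0552524 = $1,500,007.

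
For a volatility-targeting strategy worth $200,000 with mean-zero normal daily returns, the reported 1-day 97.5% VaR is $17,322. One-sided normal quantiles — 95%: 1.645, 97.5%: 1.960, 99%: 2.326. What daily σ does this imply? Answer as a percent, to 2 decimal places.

VaR as a fraction: $17,322 / $200,000 = 8.661%.
σ = VaR / z = 8.661% / 1.960 = 4.419%.

4.42%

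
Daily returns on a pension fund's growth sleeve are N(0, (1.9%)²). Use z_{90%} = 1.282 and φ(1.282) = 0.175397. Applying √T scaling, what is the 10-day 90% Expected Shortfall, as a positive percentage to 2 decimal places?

σ_{10d} = 1.9% × √10 = 6.008%.
ES multiplier = φ(z)/(1−α) = 0.175397/0.1 = 1.754.
ES = 6.008% × 1.754 = 10.538%.

10.54%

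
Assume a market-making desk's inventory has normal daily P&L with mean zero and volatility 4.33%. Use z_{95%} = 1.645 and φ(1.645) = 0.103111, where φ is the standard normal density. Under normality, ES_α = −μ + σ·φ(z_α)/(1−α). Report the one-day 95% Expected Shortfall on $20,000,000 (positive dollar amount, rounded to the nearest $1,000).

Tail multiplier: φ(z)/(1−α) = 0.103111 / 0.05 = 2.062.
ES = 4.33% × 2.062 = 8.928%.
On $20,000,000: 0.08928 × $20,000,000 = $1,785,600.

$1,786,000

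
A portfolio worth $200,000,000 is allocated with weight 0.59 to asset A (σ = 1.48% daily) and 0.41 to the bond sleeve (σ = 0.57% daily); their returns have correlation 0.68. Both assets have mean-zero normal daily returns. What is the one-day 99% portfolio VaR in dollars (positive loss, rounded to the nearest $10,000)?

σ_p² = 0.59²·1.48² + 0.41²·0.57² + 2·0.68·0.59·0.41·1.48·0.57 = 1.0946 (%²).
σ_p = √1.0946 = 1.046%.
At 99%, z = 2.326.
VaR = 2.326 × 1.046% = 2.433%; on $200,000,000 that is $4,866,000.

$4,870,000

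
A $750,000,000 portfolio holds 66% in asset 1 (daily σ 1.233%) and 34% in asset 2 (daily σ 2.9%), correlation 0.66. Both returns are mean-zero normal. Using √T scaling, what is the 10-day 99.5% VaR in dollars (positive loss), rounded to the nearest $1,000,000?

σ_p = √(0.66²·1.233² + 0.34²·2.9² + 2·0.66·0.66·0.34·1.233·2.9) = 1.641%.
σ_{10d} = 1.641% × √10 = 5.189%.
z(99.5%) = 2.576.
VaR = 2.576 × 5.189% = 13.367%; on $750,000,000 that is $100,252,500.

$100,000,000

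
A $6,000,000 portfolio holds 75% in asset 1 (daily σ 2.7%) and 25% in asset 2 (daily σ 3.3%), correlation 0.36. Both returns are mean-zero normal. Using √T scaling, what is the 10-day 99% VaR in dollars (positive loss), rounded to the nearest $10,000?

σ_p = √(0.75²·2.7² + 0.25²·3.3² + 2·0.36·0.75·0.25·2.7·3.3) = 2.446%.
σ_{10d} = 2.446% × √10 = 7.735%.
z(99%) = 2.326.
VaR = 2.326 × 7.735% = 17.992%; on $6,000,000 that is $1,079,520.

$1,080,000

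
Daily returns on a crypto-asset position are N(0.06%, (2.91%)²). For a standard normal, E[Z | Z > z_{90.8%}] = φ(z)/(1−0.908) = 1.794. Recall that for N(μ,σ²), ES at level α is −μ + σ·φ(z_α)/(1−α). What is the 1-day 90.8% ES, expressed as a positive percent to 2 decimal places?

ES = −(0.06%) + 2.91% × 1.794 = 5.161%.

5.16%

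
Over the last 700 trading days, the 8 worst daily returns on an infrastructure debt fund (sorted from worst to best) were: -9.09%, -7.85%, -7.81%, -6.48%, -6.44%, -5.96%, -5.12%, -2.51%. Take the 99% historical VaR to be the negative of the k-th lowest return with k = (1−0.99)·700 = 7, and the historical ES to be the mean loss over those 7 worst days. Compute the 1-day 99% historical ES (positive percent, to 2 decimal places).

The 7 worst returns sum to -48.75%.
ES = −(-48.75%) / 7 = 6.9642…% ≈ 6.96%.

6.96%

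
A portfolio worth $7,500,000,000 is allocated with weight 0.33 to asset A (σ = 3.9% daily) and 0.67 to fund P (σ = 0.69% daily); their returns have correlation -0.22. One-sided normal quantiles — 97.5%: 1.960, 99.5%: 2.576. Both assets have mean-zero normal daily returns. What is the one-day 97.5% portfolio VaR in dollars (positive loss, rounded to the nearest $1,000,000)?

$186,000,000

σ_p² = 0.33²·3.9² + 0.67²·0.69² + 2·-0.22·0.33·0.67·3.9·0.69 = 1.6083 (%²).
σ_p = √1.6083 = 1.268%.
VaR = 1.960 × 1.268% = 2.485%; on $7,500,000,000 that is $186,375,000.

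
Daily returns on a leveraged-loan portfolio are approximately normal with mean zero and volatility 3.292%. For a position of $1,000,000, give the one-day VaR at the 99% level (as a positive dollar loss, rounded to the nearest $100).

$76,600

At 99% one-sided, z = 2.326.
VaR = z·σ = 2.326 × 3.292% = 7.657%.
On $1,000,000: 0.07657 × $1,000,000 = $76,570.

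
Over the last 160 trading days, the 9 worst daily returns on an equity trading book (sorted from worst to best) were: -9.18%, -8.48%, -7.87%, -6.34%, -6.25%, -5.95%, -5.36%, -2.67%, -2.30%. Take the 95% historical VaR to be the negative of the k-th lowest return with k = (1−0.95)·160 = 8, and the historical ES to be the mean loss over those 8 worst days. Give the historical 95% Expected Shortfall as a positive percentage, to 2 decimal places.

The 8 worst returns sum to -52.10%.
ES = −(-52.10%) / 8 = 6.5125% ≈ 6.51%.

6.51%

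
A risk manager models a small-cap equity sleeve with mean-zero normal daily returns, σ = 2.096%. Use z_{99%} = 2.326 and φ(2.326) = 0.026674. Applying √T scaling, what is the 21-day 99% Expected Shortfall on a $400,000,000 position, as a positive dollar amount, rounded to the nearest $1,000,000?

$102,000,000

σ_{21d} = 2.096% × √21 = 9.605%.
ES multiplier = φ(z)/(1−α) = 0.026674/0.01 = 2.667.
ES = 9.605% × 2.667 = 25.617%; on $400,000,000: $102,468,000.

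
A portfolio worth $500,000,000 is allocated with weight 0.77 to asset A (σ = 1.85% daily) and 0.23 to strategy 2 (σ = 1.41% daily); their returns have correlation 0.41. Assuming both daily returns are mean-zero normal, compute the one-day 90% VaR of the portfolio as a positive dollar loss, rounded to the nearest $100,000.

σ_p² = 0.77²·1.85² + 0.23²·1.41² + 2·0.41·0.77·0.23·1.85·1.41 = 2.5132 (%²).
σ_p = √2.5132 = 1.585%.
At 90%, z = 1.282.
VaR = 1.282 × 1.585% = 2.032%; on $500,000,000 that is $10,160,000.

$10,200,000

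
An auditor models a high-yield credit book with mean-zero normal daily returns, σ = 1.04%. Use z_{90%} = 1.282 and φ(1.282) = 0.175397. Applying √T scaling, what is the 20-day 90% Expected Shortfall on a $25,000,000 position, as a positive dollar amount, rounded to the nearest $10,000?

σ_{20d} = 1.04% × √20 = 4.651%.
ES multiplier = φ(z)/(1−α) = 0.175397/0.1 = 1.754.
ES = 4.651% × 1.754 = 8.158%; on $25,000,000: $2,039,500.

$2,040,000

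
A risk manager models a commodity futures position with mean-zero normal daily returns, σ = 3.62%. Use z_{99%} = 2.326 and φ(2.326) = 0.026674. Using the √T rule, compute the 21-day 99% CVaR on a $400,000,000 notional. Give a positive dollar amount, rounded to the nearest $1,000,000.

$177,000,000

σ_{21d} = 3.62% × √21 = 16.589%.
ES multiplier = φ(z)/(1−α) = 0.026674/0.01 = 2.667.
ES = 16.589% × 2.667 = 44.243%; on $400,000,000: $176,972,000.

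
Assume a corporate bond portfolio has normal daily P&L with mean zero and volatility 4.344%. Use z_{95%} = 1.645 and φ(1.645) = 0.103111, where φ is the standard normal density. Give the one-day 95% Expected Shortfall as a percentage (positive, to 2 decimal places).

Tail multiplier: φ(z)/(1−α) = 0.103111 / 0.05 = 2.062.
ES = 4.344% × 2.062 = 8.957%.

8.96%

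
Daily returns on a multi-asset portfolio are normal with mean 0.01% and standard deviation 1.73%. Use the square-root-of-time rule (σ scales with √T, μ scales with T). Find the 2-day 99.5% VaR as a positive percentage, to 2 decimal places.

At 99.5%, z = 2.576.
σ_{2d} = 1.73% × √2 = 2.447%; μ_{2d} = 2 × 0.01% = 0.020%.
VaR = −(0.020%) + 2.576 × 2.447% = 6.283%.

6.28%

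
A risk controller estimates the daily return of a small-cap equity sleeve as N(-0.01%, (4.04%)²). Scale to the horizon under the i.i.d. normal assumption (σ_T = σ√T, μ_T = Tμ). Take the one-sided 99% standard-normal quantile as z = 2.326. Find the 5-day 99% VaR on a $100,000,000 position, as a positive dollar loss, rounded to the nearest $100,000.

σ_{5d} = 4.04% × √5 = 9.034%; μ_{5d} = 5 × -0.01% = -0.050%.
VaR = −(-0.050%) + 2.326 × 9.034% = 21.063%.
On $100,000,000: 0.21063 × $100,000,000 = $21,063,000.

$21,100,000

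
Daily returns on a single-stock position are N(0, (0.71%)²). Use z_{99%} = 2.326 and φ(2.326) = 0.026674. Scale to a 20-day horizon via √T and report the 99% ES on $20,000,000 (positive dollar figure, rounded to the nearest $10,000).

$1,690,000

σ_{20d} = 0.71% × √20 = 3.175%.
ES multiplier = φ(z)/(1−α) = 0.026674/0.01 = 2.667.
ES = 3.175% × 2.667 = 8.468%; on $20,000,000: $1,693,600.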